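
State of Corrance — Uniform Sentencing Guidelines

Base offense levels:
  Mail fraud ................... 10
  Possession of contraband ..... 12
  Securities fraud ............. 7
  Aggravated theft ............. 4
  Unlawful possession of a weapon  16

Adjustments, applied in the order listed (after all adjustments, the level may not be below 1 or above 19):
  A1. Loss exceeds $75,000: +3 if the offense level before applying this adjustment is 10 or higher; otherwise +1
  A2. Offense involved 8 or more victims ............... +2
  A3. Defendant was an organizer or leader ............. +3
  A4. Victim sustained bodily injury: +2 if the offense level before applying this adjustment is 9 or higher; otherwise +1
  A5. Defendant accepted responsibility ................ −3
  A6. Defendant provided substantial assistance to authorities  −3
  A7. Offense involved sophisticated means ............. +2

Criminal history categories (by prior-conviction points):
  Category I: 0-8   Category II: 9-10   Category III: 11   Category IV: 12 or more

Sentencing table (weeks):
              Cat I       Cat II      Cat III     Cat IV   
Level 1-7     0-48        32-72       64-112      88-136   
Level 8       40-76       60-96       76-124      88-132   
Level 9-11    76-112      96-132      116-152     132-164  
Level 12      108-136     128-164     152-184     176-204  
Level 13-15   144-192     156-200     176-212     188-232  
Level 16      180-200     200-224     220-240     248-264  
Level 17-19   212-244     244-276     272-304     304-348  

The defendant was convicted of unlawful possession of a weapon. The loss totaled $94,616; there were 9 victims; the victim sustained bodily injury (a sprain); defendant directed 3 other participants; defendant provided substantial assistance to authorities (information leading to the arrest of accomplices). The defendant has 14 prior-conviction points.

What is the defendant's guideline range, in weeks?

304-348 weeks

Base offense level for unlawful possession of a weapon: 16.
A1 applies (level before this adjustment is 16 ≥ 10, so +3): 16 + 3 = 19.
A2 applies: 19 + 2 = 21.
A3 applies: 21 + 3 = 24.
A4 applies (level before this adjustment is 24 ≥ 9, so +2): 24 + 2 = 26.
A6 applies: 26 − 3 = 23.
A7 does not apply.
Level 23 exceeds the maximum of 19; capped at 19.
Final offense level: 19.
Criminal history: 14 prior points → Category IV (12+).
Level 19 falls in the 17-19 band.
Grid: Level 17-19 × Category IV = 304-348 weeks.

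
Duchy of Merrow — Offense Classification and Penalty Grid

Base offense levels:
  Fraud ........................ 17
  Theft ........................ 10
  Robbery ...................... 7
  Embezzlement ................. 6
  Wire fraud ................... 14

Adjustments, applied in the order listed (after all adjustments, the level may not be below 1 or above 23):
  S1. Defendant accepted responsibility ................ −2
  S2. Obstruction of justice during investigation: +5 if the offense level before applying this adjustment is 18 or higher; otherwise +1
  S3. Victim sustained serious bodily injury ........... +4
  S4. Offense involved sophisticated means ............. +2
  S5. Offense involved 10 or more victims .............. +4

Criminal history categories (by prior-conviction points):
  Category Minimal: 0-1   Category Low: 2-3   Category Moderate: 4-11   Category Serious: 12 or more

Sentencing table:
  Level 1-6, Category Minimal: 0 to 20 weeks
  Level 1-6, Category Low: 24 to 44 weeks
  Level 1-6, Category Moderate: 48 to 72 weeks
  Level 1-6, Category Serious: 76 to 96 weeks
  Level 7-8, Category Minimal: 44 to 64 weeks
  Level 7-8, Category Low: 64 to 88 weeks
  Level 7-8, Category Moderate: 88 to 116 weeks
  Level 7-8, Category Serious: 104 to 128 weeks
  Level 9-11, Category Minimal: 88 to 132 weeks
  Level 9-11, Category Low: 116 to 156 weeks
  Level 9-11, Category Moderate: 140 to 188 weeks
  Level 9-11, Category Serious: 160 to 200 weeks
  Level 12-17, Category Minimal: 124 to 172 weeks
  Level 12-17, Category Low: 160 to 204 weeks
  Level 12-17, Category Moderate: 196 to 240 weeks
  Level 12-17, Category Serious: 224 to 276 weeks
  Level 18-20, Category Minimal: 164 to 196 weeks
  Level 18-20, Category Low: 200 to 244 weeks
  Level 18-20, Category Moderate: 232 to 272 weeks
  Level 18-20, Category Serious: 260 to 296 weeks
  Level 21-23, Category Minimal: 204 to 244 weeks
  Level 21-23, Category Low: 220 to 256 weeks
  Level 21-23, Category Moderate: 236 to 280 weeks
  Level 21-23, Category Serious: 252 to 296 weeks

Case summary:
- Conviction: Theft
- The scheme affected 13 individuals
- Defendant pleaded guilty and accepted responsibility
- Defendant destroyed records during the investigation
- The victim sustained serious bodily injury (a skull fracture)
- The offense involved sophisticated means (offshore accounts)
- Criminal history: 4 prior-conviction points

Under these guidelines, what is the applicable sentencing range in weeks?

232-272 weeks

Base offense level for theft: 10.
S1 applies: 10 − 2 = 8.
S2 applies (level before this adjustment is 8 < 18, so +1): 8 + 1 = 9.
S3 applies: 9 + 4 = 13.
S4 applies: 13 + 2 = 15.
S5 applies: 15 + 4 = 19.
Final offense level: 19.
Criminal history: 4 prior points → Category Moderate (4-11).
Level 19 falls in the 18-20 band.
Grid: Level 18-20 × Category Moderate = 232-272 weeks.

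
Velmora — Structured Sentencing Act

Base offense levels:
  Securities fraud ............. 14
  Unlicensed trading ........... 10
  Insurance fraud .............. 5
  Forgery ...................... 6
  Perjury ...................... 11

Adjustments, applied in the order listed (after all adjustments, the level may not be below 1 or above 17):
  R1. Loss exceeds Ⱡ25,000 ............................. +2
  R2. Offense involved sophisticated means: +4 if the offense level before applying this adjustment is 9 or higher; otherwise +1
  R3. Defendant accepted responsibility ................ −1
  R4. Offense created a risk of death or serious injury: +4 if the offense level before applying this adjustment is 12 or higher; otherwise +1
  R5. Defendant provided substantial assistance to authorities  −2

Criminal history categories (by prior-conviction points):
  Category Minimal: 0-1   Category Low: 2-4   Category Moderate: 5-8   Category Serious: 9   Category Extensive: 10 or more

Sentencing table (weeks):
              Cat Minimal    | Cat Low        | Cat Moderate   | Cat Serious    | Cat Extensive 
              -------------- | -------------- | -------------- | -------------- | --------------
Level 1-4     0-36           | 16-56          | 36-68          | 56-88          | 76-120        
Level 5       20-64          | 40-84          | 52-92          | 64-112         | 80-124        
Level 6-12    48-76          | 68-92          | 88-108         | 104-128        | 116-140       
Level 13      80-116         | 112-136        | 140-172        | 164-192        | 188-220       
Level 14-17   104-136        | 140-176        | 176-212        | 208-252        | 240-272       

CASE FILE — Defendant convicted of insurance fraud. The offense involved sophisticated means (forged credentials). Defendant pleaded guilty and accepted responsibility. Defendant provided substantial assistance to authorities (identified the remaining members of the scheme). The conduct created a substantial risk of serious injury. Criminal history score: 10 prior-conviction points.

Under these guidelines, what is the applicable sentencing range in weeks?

76-120 weeks

Base offense level for insurance fraud: 5.
R1 does not apply.
R2 applies (level before this adjustment is 5 < 9, so +1): 5 + 1 = 6.
R3 applies: 6 − 1 = 5.
R4 applies (level before this adjustment is 5 < 12, so +1): 5 + 1 = 6.
R5 applies: 6 − 2 = 4.
Final offense level: 4.
Criminal history: 10 prior points → Category Extensive (10+).
Level 4 falls in the 1-4 band.
Grid: Level 1-4 × Category Extensive = 76-120 weeks.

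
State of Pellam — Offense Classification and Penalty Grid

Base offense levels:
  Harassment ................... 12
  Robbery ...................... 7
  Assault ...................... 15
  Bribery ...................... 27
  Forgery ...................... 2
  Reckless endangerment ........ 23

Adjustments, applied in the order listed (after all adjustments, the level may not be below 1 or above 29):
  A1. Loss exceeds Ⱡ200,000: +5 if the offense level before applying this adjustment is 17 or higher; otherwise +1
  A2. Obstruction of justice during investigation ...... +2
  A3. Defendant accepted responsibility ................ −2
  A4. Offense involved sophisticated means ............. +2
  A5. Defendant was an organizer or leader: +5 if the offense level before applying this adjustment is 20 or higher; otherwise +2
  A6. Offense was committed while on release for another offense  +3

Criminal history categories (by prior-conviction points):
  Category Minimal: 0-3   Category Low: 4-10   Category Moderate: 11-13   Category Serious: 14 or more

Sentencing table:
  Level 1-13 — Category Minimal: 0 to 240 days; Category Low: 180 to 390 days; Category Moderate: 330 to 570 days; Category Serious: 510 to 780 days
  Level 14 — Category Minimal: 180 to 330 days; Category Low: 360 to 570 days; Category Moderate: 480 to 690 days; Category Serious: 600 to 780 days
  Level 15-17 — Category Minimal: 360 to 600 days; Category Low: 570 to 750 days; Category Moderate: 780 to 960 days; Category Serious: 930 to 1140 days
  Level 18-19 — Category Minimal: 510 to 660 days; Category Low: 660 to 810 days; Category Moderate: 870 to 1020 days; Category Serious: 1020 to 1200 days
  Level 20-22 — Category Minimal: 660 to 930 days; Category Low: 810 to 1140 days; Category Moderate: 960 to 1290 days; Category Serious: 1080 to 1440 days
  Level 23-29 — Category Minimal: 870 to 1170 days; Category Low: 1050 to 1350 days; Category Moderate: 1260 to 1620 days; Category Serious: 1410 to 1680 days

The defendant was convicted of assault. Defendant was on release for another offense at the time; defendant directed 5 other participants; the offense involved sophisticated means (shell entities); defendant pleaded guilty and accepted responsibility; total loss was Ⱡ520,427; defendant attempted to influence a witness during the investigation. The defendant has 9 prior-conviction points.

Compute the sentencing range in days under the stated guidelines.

1050-1350 days

Base offense level for assault: 15.
A1 applies (level before this adjustment is 15 < 17, so +1): 15 + 1 = 16.
A2 applies: 16 + 2 = 18.
A3 applies: 18 − 2 = 16.
A4 applies: 16 + 2 = 18.
A5 applies (level before this adjustment is 18 < 20, so +2): 18 + 2 = 20.
A6 applies: 20 + 3 = 23.
Final offense level: 23.
Criminal history: 9 prior points → Category Low (4-10).
Level 23 falls in the 23-29 band.
Grid: Level 23-29 × Category Low = 1050-1350 days.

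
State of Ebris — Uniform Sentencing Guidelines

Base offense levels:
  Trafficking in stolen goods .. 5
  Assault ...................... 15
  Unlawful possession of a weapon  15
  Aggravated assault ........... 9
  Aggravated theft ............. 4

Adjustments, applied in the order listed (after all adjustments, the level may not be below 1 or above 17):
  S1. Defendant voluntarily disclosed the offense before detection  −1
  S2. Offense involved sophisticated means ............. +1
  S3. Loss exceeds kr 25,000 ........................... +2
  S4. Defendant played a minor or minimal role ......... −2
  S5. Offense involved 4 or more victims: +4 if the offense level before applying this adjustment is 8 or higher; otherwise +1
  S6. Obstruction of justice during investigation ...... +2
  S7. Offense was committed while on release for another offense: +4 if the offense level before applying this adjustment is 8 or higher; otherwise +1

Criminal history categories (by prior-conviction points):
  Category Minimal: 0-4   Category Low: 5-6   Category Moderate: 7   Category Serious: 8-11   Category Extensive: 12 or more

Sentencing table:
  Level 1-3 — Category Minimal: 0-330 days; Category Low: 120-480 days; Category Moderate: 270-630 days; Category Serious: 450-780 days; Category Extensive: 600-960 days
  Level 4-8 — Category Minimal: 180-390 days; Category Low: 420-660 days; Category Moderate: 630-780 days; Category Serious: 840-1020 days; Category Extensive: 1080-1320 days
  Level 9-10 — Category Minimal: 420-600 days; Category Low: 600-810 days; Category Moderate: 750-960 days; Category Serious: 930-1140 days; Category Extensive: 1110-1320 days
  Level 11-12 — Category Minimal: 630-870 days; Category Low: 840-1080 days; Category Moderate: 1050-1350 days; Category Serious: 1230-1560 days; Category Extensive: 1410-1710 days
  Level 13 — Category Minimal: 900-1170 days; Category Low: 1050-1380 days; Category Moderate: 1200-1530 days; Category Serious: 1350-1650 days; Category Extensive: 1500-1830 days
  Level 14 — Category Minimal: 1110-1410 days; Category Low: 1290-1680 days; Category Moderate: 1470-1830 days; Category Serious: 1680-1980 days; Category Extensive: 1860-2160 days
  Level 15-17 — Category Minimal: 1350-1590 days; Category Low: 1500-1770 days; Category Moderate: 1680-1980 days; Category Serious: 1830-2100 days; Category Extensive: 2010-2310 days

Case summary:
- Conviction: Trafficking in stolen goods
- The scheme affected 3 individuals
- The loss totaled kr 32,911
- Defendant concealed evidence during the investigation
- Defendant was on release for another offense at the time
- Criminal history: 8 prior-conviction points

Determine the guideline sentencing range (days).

1350-1650 days

Base offense level for trafficking in stolen goods: 5.
S3 applies: 5 + 2 = 7.
S4 does not apply.
S5 does not apply.
S6 applies: 7 + 2 = 9.
S7 applies (level before this adjustment is 9 ≥ 8, so +4): 9 + 4 = 13.
Final offense level: 13.
Criminal history: 8 prior points → Category Serious (8-11).
Level 13 falls in the 13 band.
Grid: Level 13 × Category Serious = 1350-1650 days.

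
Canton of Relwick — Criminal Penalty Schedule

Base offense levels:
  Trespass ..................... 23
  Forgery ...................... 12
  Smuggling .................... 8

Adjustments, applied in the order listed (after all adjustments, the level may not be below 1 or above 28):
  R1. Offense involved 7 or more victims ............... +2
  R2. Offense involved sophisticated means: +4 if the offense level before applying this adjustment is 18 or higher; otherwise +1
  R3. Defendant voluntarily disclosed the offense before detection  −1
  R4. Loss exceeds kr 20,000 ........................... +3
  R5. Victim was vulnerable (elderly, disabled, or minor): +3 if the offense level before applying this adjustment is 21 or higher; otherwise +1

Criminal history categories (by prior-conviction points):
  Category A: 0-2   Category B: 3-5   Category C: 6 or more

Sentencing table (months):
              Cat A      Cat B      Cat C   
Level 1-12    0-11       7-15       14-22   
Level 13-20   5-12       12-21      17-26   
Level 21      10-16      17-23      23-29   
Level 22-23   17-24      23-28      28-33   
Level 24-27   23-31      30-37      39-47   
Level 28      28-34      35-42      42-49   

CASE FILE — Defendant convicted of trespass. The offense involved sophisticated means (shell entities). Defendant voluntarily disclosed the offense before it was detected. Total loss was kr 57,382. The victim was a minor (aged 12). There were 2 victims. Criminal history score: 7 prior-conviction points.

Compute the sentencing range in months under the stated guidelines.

42-49 months

Base offense level for trespass: 23.
R2 applies (level before this adjustment is 23 ≥ 18, so +4): 23 + 4 = 27.
R3 applies: 27 − 1 = 26.
R4 applies: 26 + 3 = 29.
R5 applies (level before this adjustment is 29 ≥ 21, so +3): 29 + 3 = 32.
Level 32 exceeds the maximum of 28; capped at 28.
Final offense level: 28.
Criminal history: 7 prior points → Category C (6+).
Level 28 falls in the 28 band.
Grid: Level 28 × Category C = 42-49 months.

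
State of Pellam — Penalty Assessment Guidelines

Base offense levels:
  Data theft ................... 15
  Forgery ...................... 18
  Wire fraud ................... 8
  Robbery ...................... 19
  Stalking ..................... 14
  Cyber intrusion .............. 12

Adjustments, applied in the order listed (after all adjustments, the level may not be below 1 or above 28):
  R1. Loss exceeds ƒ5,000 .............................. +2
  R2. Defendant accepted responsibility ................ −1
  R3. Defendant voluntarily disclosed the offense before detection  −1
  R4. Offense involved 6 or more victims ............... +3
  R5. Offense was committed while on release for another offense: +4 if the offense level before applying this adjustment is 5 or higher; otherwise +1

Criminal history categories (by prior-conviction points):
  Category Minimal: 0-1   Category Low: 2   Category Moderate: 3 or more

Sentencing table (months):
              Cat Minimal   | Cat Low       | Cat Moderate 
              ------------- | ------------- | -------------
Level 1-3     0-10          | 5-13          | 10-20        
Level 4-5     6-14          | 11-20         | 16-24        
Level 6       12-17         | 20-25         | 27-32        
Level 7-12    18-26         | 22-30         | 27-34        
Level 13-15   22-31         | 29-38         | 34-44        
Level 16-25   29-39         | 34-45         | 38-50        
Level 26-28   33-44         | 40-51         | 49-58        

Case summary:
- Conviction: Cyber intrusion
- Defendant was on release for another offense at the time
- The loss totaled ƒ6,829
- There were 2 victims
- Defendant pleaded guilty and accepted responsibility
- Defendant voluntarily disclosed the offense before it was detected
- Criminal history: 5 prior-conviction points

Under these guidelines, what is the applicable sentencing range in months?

Base offense level for cyber intrusion: 12.
R1 applies: 12 + 2 = 14.
R2 applies: 14 − 1 = 13.
R3 applies: 13 − 1 = 12.
R4 does not apply.
R5 applies (level before this adjustment is 12 ≥ 5, so +4): 12 + 4 = 16.
Final offense level: 16.
Criminal history: 5 prior points → Category Moderate (3+).
Level 16 falls in the 16-25 band.
Grid: Level 16-25 × Category Moderate = 38-50 months.

38-50 months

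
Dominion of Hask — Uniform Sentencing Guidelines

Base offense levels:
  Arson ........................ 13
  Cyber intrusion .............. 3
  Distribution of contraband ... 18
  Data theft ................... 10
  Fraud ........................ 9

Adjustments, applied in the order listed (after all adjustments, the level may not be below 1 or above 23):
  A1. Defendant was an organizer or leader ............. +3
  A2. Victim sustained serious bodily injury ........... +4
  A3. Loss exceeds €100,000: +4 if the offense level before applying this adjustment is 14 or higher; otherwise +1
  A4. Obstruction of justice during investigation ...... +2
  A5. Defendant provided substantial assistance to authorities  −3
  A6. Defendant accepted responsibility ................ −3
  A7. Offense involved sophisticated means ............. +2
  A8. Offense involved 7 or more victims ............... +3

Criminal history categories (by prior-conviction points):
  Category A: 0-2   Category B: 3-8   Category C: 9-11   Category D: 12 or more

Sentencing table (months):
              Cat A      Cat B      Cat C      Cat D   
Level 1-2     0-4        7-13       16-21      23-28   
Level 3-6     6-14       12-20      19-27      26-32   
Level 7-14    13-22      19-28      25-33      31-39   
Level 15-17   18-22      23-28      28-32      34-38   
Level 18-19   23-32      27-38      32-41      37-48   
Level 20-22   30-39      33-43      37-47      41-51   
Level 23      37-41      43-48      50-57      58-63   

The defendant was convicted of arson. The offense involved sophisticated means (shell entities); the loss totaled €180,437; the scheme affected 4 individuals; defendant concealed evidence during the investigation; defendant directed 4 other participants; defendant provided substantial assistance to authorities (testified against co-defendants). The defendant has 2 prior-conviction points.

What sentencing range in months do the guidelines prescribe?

30-39 months

Base offense level for arson: 13.
A1 applies: 13 + 3 = 16.
A2 does not apply.
A3 applies (level before this adjustment is 16 ≥ 14, so +4): 16 + 4 = 20.
A4 applies: 20 + 2 = 22.
A5 applies: 22 − 3 = 19.
A6 does not apply.
A7 applies: 19 + 2 = 21.
A8 does not apply.
Final offense level: 21.
Criminal history: 2 prior points → Category A (0-2).
Level 21 falls in the 20-22 band.
Grid: Level 20-22 × Category A = 30-39 months.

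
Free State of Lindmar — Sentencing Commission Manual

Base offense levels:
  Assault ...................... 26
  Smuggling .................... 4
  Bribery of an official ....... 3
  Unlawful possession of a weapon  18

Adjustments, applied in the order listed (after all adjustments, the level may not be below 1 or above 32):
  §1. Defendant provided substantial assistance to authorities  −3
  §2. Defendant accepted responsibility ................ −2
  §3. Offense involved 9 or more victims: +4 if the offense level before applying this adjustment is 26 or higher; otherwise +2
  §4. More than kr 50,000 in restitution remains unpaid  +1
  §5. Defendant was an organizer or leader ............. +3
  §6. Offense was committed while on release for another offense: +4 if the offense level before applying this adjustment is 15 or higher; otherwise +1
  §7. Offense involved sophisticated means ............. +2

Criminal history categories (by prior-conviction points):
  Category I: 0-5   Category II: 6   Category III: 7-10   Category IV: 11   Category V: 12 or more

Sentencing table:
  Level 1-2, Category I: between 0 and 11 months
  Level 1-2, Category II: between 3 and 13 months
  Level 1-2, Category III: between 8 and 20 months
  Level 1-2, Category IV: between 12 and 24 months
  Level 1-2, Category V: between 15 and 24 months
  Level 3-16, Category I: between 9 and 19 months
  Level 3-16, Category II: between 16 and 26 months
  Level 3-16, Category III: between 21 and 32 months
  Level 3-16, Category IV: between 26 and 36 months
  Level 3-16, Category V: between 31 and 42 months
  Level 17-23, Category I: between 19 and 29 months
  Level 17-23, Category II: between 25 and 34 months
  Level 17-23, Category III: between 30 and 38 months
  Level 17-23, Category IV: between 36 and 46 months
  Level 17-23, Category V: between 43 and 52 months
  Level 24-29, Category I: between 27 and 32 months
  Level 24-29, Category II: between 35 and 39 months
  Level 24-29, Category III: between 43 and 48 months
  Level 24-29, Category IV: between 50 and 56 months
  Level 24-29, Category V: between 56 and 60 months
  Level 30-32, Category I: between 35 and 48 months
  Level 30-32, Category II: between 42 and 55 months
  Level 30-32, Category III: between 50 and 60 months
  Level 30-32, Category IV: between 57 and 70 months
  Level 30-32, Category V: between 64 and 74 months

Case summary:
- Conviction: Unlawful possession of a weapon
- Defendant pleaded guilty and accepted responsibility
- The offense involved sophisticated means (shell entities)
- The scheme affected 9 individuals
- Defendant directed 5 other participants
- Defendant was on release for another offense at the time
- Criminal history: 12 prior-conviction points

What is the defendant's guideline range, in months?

Base offense level for unlawful possession of a weapon: 18.
§1 does not apply.
§2 applies: 18 − 2 = 16.
§3 applies (level before this adjustment is 16 < 26, so +2): 16 + 2 = 18.
§4 does not apply.
§5 applies: 18 + 3 = 21.
§6 applies (level before this adjustment is 21 ≥ 15, so +4): 21 + 4 = 25.
§7 applies: 25 + 2 = 27.
Final offense level: 27.
Criminal history: 12 prior points → Category V (12+).
Level 27 falls in the 24-29 band.
Grid: Level 24-29 × Category V = 56-60 months.

56-60 months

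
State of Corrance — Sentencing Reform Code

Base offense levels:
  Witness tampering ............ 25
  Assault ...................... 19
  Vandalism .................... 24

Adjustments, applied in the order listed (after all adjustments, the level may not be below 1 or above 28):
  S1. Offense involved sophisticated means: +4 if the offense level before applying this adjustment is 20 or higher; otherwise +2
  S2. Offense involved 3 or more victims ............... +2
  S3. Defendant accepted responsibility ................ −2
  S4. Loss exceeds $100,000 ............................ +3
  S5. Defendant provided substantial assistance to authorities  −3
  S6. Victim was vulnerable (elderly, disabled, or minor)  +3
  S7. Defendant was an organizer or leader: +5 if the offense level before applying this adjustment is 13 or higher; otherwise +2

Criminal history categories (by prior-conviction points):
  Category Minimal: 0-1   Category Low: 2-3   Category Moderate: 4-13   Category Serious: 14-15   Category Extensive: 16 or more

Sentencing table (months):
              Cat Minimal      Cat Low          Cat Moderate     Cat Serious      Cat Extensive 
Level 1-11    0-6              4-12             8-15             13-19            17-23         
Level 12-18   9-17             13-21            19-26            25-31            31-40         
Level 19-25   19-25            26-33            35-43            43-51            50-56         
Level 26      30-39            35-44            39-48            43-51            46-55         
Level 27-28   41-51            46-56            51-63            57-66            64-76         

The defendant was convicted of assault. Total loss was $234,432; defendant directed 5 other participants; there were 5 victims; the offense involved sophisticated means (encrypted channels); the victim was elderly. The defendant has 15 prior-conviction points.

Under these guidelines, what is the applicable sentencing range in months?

Base offense level for assault: 19.
S1 applies (level before this adjustment is 19 < 20, so +2): 19 + 2 = 21.
S2 applies: 21 + 2 = 23.
S3 does not apply.
S4 applies: 23 + 3 = 26.
S5 does not apply.
S6 applies: 26 + 3 = 29.
S7 applies (level before this adjustment is 29 ≥ 13, so +5): 29 + 5 = 34.
Level 34 exceeds the maximum of 28; capped at 28.
Final offense level: 28.
Criminal history: 15 prior points → Category Serious (14-15).
Level 28 falls in the 27-28 band.
Grid: Level 27-28 × Category Serious = 57-66 months.

57-66 months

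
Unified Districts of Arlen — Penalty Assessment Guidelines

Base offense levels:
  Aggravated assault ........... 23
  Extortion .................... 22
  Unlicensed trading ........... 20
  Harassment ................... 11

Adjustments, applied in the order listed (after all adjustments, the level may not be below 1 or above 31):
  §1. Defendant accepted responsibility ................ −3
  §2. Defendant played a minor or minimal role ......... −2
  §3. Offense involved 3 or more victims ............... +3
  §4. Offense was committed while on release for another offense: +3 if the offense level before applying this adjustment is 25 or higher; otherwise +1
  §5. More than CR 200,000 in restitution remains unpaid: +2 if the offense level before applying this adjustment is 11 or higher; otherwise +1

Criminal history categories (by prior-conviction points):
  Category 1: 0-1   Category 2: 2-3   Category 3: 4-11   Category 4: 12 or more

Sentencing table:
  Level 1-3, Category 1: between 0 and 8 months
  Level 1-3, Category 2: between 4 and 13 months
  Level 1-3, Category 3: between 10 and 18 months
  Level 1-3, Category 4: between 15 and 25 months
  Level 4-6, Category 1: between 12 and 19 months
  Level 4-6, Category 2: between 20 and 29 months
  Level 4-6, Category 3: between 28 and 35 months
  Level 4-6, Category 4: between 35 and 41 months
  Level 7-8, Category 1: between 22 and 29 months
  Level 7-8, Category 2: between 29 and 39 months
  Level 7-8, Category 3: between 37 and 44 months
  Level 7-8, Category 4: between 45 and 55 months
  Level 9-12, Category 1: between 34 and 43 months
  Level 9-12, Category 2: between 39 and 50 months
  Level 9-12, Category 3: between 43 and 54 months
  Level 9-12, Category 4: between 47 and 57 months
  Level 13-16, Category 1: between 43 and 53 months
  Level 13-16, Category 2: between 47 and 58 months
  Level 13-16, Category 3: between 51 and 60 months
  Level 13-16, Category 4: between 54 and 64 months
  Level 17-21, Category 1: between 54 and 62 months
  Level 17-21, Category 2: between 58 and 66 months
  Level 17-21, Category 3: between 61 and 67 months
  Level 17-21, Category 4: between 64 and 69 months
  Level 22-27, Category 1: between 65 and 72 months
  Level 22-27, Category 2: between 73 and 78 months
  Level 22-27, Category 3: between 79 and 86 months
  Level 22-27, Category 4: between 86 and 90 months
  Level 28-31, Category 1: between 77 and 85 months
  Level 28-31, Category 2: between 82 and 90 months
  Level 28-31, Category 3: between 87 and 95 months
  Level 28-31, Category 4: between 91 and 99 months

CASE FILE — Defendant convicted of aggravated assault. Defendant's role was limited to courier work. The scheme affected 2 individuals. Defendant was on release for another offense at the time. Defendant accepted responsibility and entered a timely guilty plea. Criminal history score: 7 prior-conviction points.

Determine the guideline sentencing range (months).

61-67 months

Base offense level for aggravated assault: 23.
§1 applies: 23 − 3 = 20.
§2 applies: 20 − 2 = 18.
§3 does not apply.
§4 applies (level before this adjustment is 18 < 25, so +1): 18 + 1 = 19.
Final offense level: 19.
Criminal history: 7 prior points → Category 3 (4-11).
Level 19 falls in the 17-21 band.
Grid: Level 17-21 × Category 3 = 61-67 months.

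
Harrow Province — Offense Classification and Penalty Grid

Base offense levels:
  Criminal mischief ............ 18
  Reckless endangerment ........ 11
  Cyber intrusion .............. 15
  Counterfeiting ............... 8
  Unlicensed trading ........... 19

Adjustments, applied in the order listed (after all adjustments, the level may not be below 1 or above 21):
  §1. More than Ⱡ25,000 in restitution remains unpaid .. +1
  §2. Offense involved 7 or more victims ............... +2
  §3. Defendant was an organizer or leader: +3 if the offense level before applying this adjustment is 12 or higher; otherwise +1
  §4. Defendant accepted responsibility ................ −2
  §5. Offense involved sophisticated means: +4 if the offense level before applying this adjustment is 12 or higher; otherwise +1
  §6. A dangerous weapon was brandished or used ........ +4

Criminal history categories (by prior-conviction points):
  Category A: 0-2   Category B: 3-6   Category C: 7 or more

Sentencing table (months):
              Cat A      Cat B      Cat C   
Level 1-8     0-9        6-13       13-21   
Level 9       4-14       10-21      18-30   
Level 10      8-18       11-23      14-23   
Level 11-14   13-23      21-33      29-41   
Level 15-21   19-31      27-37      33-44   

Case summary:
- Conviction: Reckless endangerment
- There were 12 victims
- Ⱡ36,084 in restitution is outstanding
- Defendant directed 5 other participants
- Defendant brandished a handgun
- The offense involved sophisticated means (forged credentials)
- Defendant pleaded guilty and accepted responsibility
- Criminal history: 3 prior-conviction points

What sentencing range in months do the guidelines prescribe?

27-37 months

Base offense level for reckless endangerment: 11.
§1 applies: 11 + 1 = 12.
§2 applies: 12 + 2 = 14.
§3 applies (level before this adjustment is 14 ≥ 12, so +3): 14 + 3 = 17.
§4 applies: 17 − 2 = 15.
§5 applies (level before this adjustment is 15 ≥ 12, so +4): 15 + 4 = 19.
§6 applies: 19 + 4 = 23.
Level 23 exceeds the maximum of 21; capped at 21.
Final offense level: 21.
Criminal history: 3 prior points → Category B (3-6).
Level 21 falls in the 15-21 band.
Grid: Level 15-21 × Category B = 27-37 months.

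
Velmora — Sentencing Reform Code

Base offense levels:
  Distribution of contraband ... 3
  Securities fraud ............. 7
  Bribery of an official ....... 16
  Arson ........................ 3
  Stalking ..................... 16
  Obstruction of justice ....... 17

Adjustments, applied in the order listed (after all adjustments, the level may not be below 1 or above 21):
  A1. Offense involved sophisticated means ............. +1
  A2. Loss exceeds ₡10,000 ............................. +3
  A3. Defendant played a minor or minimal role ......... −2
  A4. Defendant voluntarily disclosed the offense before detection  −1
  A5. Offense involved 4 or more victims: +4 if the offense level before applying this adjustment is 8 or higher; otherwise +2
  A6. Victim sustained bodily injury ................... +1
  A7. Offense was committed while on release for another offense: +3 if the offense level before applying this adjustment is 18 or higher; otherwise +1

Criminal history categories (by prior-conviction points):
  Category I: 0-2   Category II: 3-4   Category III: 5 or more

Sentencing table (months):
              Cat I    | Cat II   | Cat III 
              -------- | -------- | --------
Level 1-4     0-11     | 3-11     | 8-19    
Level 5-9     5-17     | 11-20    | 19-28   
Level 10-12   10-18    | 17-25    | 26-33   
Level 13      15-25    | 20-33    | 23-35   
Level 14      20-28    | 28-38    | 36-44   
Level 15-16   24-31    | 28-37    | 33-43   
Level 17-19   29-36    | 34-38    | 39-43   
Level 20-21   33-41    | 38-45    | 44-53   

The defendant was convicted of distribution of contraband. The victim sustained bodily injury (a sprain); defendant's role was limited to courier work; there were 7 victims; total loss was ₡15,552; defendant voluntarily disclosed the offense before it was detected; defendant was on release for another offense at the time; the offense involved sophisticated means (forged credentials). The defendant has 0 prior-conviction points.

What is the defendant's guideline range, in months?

Base offense level for distribution of contraband: 3.
A1 applies: 3 + 1 = 4.
A2 applies: 4 + 3 = 7.
A3 applies: 7 − 2 = 5.
A4 applies: 5 − 1 = 4.
A5 applies (level before this adjustment is 4 < 8, so +2): 4 + 2 = 6.
A6 applies: 6 + 1 = 7.
A7 applies (level before this adjustment is 7 < 18, so +1): 7 + 1 = 8.
Final offense level: 8.
Criminal history: 0 prior points → Category I (0-2).
Level 8 falls in the 5-9 band.
Grid: Level 5-9 × Category I = 5-17 months.

5-17 months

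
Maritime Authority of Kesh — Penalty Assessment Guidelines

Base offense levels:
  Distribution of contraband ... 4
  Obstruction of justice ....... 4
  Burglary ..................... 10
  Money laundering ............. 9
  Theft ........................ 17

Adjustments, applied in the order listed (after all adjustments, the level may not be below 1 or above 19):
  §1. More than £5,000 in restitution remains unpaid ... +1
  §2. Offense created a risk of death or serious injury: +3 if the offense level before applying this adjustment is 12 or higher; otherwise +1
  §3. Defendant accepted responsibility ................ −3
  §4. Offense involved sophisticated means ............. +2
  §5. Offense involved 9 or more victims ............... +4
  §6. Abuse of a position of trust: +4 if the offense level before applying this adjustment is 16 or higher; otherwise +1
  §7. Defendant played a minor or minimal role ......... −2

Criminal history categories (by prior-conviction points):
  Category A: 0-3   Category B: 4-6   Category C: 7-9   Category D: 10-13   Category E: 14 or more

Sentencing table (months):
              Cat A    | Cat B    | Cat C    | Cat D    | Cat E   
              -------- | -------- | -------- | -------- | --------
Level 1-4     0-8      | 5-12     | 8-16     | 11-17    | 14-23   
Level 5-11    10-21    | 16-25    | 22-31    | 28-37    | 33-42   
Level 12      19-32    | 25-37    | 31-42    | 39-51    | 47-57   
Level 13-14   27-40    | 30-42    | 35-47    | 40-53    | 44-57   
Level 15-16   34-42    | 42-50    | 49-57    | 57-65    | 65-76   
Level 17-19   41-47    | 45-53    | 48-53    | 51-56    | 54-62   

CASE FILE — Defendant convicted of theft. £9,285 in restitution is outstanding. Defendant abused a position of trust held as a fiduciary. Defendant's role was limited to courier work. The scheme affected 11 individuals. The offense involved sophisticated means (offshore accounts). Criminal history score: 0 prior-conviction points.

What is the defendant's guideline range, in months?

Base offense level for theft: 17.
§1 applies: 17 + 1 = 18.
§2 does not apply.
§3 does not apply.
§4 applies: 18 + 2 = 20.
§5 applies: 20 + 4 = 24.
§6 applies (level before this adjustment is 24 ≥ 16, so +4): 24 + 4 = 28.
§7 applies: 28 − 2 = 26.
Level 26 exceeds the maximum of 19; capped at 19.
Final offense level: 19.
Criminal history: 0 prior points → Category A (0-3).
Level 19 falls in the 17-19 band.
Grid: Level 17-19 × Category A = 41-47 months.

41-47 months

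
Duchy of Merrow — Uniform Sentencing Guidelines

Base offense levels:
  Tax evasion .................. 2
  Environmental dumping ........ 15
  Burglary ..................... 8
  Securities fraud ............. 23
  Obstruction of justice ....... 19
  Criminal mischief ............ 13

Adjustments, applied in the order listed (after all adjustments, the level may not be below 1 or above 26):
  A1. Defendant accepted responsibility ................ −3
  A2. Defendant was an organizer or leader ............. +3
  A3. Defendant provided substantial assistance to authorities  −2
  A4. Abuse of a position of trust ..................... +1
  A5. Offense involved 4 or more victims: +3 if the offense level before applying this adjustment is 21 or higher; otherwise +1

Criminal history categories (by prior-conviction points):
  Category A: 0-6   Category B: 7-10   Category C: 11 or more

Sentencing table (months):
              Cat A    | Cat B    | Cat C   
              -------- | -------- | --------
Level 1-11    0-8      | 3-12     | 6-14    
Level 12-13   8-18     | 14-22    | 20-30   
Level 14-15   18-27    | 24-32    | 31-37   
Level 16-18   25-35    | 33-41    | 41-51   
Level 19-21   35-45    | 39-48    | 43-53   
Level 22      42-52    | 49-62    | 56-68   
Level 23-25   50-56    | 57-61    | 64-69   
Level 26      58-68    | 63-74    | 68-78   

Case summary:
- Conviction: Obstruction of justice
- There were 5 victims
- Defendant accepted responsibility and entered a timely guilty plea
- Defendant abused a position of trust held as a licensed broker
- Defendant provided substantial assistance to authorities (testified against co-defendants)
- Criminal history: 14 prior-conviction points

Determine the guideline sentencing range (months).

Base offense level for obstruction of justice: 19.
A1 applies: 19 − 3 = 16.
A2 does not apply.
A3 applies: 16 − 2 = 14.
A4 applies: 14 + 1 = 15.
A5 applies (level before this adjustment is 15 < 21, so +1): 15 + 1 = 16.
Final offense level: 16.
Criminal history: 14 prior points → Category C (11+).
Level 16 falls in the 16-18 band.
Grid: Level 16-18 × Category C = 41-51 months.

41-51 months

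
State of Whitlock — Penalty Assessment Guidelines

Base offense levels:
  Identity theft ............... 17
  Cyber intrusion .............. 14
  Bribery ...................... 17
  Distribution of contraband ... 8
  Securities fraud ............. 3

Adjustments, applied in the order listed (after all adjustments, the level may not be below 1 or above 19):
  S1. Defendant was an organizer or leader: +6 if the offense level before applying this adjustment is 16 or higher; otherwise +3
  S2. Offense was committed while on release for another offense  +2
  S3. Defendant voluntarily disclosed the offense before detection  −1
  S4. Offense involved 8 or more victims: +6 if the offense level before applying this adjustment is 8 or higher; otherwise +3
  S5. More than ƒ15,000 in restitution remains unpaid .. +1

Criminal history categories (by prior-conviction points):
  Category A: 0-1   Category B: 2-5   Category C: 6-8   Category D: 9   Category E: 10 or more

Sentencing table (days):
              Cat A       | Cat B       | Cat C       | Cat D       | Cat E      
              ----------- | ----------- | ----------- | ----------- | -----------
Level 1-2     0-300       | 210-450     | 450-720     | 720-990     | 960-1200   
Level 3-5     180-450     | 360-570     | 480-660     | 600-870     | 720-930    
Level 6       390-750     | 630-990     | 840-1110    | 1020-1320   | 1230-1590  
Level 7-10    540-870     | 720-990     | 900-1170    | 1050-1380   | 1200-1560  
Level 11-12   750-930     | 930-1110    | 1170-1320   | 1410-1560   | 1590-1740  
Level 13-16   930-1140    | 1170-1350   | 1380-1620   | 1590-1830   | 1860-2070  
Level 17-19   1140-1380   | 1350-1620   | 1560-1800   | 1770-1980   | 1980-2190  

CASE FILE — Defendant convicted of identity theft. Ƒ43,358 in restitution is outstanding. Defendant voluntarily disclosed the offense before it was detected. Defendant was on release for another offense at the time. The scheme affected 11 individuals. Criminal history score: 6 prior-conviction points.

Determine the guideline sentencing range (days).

1560-1800 days

Base offense level for identity theft: 17.
S1 does not apply.
S2 applies: 17 + 2 = 19.
S3 applies: 19 − 1 = 18.
S4 applies (level before this adjustment is 18 ≥ 8, so +6): 18 + 6 = 24.
S5 applies: 24 + 1 = 25.
Level 25 exceeds the maximum of 19; capped at 19.
Final offense level: 19.
Criminal history: 6 prior points → Category C (6-8).
Level 19 falls in the 17-19 band.
Grid: Level 17-19 × Category C = 1560-1800 days.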